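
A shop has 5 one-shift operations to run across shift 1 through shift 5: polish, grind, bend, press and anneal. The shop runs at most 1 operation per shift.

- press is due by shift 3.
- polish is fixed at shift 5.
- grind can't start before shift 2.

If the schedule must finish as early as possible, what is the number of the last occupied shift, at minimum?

shift 5

With at most 1 per shift and 5 operations, at least 5 shifts are needed.
polish can't be placed before shift 5, so the schedule must run through at least shift 5.
5 works (last occupied shift: shift 5): for example anneal=shift 4, grind=shift 2, press=shift 1, bend=shift 3, polish=shift 5.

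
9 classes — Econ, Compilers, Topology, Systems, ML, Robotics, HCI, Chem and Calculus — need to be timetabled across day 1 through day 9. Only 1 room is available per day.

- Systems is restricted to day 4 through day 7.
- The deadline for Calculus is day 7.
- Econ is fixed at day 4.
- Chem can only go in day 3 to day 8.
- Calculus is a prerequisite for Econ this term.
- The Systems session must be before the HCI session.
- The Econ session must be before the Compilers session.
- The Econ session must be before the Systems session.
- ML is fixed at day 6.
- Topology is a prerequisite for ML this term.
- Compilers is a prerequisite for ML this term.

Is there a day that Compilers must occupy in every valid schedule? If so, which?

day 5

Econ is fixed at day 4 and must come before Compilers, so Compilers is at least day 5.
ML is fixed at day 6 and must come after Compilers, so Compilers is at most day 5.
So Compilers must be day 5.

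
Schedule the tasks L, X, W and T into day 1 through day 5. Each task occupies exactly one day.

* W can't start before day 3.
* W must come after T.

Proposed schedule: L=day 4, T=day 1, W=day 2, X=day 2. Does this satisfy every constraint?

W must come after T — holds.
W can't start before day 3 — violated.

No. W can't start before day 3 is not satisfied.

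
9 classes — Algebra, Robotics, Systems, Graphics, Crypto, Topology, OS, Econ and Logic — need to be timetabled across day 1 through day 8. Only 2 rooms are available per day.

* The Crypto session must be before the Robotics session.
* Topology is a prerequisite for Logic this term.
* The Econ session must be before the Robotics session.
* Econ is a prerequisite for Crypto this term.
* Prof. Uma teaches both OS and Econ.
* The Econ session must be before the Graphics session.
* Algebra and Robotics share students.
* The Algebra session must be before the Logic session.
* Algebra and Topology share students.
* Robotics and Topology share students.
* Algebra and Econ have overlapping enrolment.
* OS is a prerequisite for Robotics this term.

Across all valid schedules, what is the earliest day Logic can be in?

Precedence pushes Logic to at least day 2.
Logic at day 3 is achievable: Graphics=day 4, Econ=day 1, Crypto=day 2, OS=day 3, Algebra=day 2, Robotics=day 4, Topology=day 1, Logic=day 3, Systems=day 5.
Nothing earlier works — the conflict and capacity constraints rule out every day before day 3.

day 3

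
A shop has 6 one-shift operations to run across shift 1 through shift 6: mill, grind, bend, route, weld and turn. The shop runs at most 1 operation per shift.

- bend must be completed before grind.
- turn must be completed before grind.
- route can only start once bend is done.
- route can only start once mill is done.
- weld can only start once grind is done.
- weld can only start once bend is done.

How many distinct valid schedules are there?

Splitting on mill: it can be shift 1 (7), shift 2 (7), shift 3 (6), shift 4 (4), shift 5 (2). Listing each branch's schedules as (grind, bend, route, weld, turn) by shift number:
mill=shift 1: (4,2,5,6,3) (4,2,6,5,3) (4,3,5,6,2) (4,3,6,5,2) (5,2,3,6,4) (5,2,4,6,3) (5,3,4,6,2) — 7.
mill=shift 2: (4,1,5,6,3) (4,1,6,5,3) (4,3,5,6,1) (4,3,6,5,1) (5,1,3,6,4) (5,1,4,6,3) (5,3,4,6,1) — 7.
mill=shift 3: (4,1,5,6,2) (4,1,6,5,2) (4,2,5,6,1) (4,2,6,5,1) (5,1,4,6,2) (5,2,4,6,1) — 6.
mill=shift 4: (3,1,5,6,2) (3,1,6,5,2) (3,2,5,6,1) (3,2,6,5,1) — 4.
mill=shift 5: (3,1,6,4,2) (3,2,6,4,1) — 2.
Summing: 7 + 7 + 6 + 4 + 2 = 26.

26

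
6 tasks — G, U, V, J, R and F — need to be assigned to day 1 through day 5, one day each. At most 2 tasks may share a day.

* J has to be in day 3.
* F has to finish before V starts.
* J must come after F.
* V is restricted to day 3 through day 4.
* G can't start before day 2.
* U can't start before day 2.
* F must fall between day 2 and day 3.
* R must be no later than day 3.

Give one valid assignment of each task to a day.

V -> day 3, U -> day 4, G -> day 2, R -> day 1, J -> day 3, F -> day 2

Checking: F(day 2) before J(day 3); F(day 2) before V(day 3); R=day 1 in [day 1,day 3]; U=day 4 in [day 2,day 5]; J=day 3 in [day 3,day 3]; V=day 3 in [day 3,day 4]; F=day 2 in [day 2,day 3]; G=day 2 in [day 2,day 5]; max 2 per day (cap 2).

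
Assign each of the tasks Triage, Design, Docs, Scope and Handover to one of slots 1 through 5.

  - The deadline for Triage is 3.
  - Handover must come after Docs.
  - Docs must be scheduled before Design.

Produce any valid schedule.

Scope=1, Design=2, Triage=1, Docs=1, Handover=2

Checking: Docs(1) before Design(2); Docs(1) before Handover(2); Triage=1 in [1,3].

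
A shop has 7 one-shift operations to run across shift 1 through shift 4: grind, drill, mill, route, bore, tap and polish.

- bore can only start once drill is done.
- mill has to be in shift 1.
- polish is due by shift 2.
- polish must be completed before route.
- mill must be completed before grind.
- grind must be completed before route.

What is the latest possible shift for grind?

shift 3

Precedence pushes grind to at least shift 2; downstream work caps grind at shift 3.
grind at shift 3 is achievable: drill in shift 1; grind in shift 3; bore in shift 2; route in shift 4; tap in shift 1; polish in shift 1; mill in shift 1.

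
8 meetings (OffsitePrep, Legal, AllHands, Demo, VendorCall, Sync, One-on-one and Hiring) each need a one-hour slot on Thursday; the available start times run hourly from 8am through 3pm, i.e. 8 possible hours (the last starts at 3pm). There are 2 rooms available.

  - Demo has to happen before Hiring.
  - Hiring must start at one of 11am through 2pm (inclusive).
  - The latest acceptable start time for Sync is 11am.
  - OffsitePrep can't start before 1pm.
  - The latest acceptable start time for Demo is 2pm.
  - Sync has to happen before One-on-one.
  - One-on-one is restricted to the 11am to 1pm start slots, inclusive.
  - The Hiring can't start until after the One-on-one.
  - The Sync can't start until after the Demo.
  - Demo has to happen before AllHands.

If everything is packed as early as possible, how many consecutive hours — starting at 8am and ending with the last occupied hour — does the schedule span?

The precedence chain requires at least 4 distinct hours.
With at most 2 per hour and 8 meetings, at least 4 hours are needed.
OffsitePrep can't be placed before 1pm — that is hour 6 counting from 8am — so the schedule must run through at least 6 hours.
6 works (last occupied hour: 1pm): for example Legal -> 8am; One-on-one -> 11am; AllHands -> 9am; Demo -> 8am; VendorCall -> 10am; Sync -> 9am; OffsitePrep -> 1pm; Hiring -> 12pm.

6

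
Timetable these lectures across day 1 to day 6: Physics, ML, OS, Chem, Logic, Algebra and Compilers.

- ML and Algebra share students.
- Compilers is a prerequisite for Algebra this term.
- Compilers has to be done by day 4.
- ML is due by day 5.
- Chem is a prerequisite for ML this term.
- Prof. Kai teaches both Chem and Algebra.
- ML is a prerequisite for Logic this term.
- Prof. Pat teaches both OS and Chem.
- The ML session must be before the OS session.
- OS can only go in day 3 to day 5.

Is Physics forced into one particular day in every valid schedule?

Physics can be day 1 (e.g. Chem -> day 1; OS -> day 3; Logic -> day 3; Algebra -> day 3; Physics -> day 1; Compilers -> day 1; ML -> day 2) or day 2 (e.g. Compilers in day 1, Chem in day 1, Logic in day 3, Algebra in day 3, ML in day 2, OS in day 3, Physics in day 2).

No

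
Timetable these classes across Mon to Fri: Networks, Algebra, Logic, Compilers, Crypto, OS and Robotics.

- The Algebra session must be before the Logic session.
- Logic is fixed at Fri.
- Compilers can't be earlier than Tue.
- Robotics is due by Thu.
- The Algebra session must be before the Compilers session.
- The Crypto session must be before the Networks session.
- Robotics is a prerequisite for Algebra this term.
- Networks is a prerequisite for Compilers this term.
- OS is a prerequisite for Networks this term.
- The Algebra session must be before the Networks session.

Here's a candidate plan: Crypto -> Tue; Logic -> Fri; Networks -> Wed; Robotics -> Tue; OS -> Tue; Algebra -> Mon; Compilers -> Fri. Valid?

The Algebra session must be before the Compilers session — holds.
Compilers can't be earlier than Tue — holds.
Networks is a prerequisite for Compilers this term — holds.
Robotics is a prerequisite for Algebra this term — violated.
OS is a prerequisite for Networks this term — holds.
The Algebra session must be before the Networks session — holds.
Robotics is due by Thu — holds.
Logic is fixed at Fri — holds.
The Crypto session must be before the Networks session — holds.
The Algebra session must be before the Logic session — holds.

Invalid. Robotics is a prerequisite for Algebra this term.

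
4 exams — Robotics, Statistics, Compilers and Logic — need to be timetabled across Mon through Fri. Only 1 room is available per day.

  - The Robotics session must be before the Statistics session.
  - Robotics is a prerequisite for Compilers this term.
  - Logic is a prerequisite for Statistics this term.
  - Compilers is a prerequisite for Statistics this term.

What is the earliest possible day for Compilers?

Tue

Precedence pushes Compilers to at least Tue; downstream work caps Compilers at Thu.
Compilers at Tue is achievable: Logic -> Wed, Compilers -> Tue, Statistics -> Thu, Robotics -> Mon.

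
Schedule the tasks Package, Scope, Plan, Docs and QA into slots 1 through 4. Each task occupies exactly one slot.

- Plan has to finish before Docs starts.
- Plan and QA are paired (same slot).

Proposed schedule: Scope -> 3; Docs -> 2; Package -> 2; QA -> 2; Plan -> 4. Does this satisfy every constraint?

Plan has to finish before Docs starts — violated.
Plan and QA are paired (same slot) — violated.

Invalid. Plan has to finish before Docs starts.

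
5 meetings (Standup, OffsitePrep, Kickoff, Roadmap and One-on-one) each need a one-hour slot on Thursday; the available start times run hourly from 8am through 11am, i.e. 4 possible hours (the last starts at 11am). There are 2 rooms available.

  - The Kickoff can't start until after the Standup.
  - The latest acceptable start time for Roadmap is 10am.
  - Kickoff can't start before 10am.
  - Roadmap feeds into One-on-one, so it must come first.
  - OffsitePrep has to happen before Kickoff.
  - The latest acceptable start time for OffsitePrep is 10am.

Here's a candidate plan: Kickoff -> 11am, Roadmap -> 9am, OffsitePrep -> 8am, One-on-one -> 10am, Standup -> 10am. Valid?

Roadmap feeds into One-on-one, so it must come first — holds.
The latest acceptable start time for Roadmap is 10am — holds.
The latest acceptable start time for OffsitePrep is 10am — holds.
Kickoff can't start before 10am — holds.
The Kickoff can't start until after the Standup — holds.
There are 2 rooms available — holds.
OffsitePrep has to happen before Kickoff — holds.

Yes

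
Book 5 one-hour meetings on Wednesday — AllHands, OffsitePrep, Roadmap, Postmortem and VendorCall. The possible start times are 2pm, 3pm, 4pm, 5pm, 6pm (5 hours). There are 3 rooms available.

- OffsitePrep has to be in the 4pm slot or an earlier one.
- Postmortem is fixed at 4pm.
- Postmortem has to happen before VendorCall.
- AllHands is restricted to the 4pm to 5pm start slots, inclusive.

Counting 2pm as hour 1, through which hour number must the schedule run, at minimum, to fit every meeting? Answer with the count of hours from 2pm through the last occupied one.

4

The precedence chain requires at least 2 distinct hours.
With at most 3 per hour and 5 meetings, at least 2 hours are needed.
Propagating the time windows through the other constraints, VendorCall can't land before 5pm — that is hour 4 counting from 2pm — so the schedule must run through at least 4 hours.
4 works (last occupied hour: 5pm): for example AllHands in 4pm, Roadmap in 2pm, OffsitePrep in 2pm, Postmortem in 4pm, VendorCall in 5pm.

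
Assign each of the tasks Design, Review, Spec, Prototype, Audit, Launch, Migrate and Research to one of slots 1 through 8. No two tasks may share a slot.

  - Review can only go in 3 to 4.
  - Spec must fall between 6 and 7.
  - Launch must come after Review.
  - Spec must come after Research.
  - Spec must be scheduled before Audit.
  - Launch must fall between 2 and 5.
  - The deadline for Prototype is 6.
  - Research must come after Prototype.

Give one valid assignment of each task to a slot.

Launch -> 4, Prototype -> 1, Migrate -> 8, Audit -> 7, Review -> 3, Spec -> 6, Design -> 5, Research -> 2

Checking: Research(2) before Spec(6); Review(3) before Launch(4); Spec(6) before Audit(7); Prototype(1) before Research(2); Prototype=1 in [1,6]; Spec=6 in [6,7]; Review=3 in [3,4]; Launch=4 in [2,5]; max 1 per slot (cap 1).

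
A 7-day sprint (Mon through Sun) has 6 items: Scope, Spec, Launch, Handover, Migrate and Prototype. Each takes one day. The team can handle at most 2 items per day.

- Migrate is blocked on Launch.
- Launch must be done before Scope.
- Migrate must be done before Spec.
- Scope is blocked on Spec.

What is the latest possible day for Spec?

Precedence pushes Spec to at least Wed; downstream work caps Spec at Sat.
Spec at Sat is achievable: Prototype=Tue, Scope=Sun, Spec=Sat, Launch=Mon, Handover=Mon, Migrate=Tue.

Sat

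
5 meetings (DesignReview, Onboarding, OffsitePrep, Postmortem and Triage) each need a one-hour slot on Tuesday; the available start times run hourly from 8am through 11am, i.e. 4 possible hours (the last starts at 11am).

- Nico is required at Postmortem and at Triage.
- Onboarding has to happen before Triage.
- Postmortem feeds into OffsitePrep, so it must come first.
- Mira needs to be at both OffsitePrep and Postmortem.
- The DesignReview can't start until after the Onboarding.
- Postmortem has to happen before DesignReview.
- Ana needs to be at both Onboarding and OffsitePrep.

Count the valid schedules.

58

Splitting on DesignReview: it can be 9am (9), 10am (21), 11am (28). Listing each branch's schedules as (Onboarding, OffsitePrep, Postmortem, Triage):
DesignReview=9am: (8am,9am,8am,9am) (8am,9am,8am,10am) (8am,9am,8am,11am) (8am,10am,8am,9am) (8am,10am,8am,10am) (8am,10am,8am,11am) (8am,11am,8am,9am) (8am,11am,8am,10am) (8am,11am,8am,11am) — 9.
DesignReview=10am: (8am,9am,8am,9am) (8am,9am,8am,10am) (8am,9am,8am,11am) (8am,10am,8am,9am) (8am,10am,8am,10am) (8am,10am,8am,11am) (8am,10am,9am,10am) (8am,10am,9am,11am) (8am,11am,8am,9am) (8am,11am,8am,10am) (8am,11am,8am,11am) (8am,11am,9am,10am) (8am,11am,9am,11am) (9am,10am,8am,10am) (9am,10am,8am,11am) (9am,10am,9am,10am) (9am,10am,9am,11am) (9am,11am,8am,10am) (9am,11am,8am,11am) (9am,11am,9am,10am) (9am,11am,9am,11am) — 21.
DesignReview=11am: (8am,9am,8am,9am) (8am,9am,8am,10am) (8am,9am,8am,11am) (8am,10am,8am,9am) (8am,10am,8am,10am) (8am,10am,8am,11am) (8am,10am,9am,10am) (8am,10am,9am,11am) (8am,11am,8am,9am) (8am,11am,8am,10am) (8am,11am,8am,11am) (8am,11am,9am,10am) (8am,11am,9am,11am) (8am,11am,10am,9am) (8am,11am,10am,11am) (9am,10am,8am,10am) (9am,10am,8am,11am) (9am,10am,9am,10am) (9am,10am,9am,11am) (9am,11am,8am,10am) (9am,11am,8am,11am) (9am,11am,9am,10am) (9am,11am,9am,11am) (9am,11am,10am,11am) (10am,9am,8am,11am) (10am,11am,8am,11am) (10am,11am,9am,11am) (10am,11am,10am,11am) — 28.
Summing: 9 + 21 + 28 = 58.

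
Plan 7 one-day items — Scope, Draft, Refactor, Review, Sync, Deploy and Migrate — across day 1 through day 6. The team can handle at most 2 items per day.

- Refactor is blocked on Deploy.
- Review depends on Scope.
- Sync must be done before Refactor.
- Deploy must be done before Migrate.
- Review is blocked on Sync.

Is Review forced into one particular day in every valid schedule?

No

Review can be day 2 (e.g. Sync=day 1; Deploy=day 2; Migrate=day 3; Scope=day 1; Review=day 2; Refactor=day 3; Draft=day 4) or day 3 (e.g. Refactor -> day 2, Migrate -> day 3, Scope -> day 2, Sync -> day 1, Review -> day 3, Draft -> day 4, Deploy -> day 1).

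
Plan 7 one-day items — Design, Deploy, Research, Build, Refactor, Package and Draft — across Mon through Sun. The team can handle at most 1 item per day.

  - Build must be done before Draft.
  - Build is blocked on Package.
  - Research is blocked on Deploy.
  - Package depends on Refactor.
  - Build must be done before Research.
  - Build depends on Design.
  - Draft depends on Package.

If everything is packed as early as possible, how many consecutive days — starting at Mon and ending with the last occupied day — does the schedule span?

The precedence chain requires at least 4 distinct days.
With at most 1 per day and 7 work items, at least 7 days are needed.
7 works (last occupied day: Sun): for example Package=Tue, Draft=Sun, Refactor=Mon, Design=Wed, Research=Sat, Build=Thu, Deploy=Fri.

7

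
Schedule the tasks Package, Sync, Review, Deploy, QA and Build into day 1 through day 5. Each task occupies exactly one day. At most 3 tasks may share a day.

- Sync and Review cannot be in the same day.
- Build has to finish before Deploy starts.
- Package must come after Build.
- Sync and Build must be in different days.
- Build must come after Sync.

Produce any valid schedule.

Build in day 2; QA in day 1; Deploy in day 3; Package in day 3; Sync in day 1; Review in day 2

Checking: Build(day 2) before Deploy(day 3); Build(day 2) before Package(day 3); Sync(day 1) before Build(day 2); Sync(day 1) != Review(day 2); Sync(day 1) != Build(day 2); max 2 per day (cap 3).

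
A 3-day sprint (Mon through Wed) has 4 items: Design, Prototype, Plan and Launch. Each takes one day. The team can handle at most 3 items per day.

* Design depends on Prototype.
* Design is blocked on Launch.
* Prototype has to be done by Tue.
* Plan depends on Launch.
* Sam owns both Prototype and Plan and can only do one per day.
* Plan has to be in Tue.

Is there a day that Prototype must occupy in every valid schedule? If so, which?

Mon

Prototype's window is Mon–Tue.
Plan is fixed at Tue, and Prototype can't share a day with Plan.
So Prototype must be Mon.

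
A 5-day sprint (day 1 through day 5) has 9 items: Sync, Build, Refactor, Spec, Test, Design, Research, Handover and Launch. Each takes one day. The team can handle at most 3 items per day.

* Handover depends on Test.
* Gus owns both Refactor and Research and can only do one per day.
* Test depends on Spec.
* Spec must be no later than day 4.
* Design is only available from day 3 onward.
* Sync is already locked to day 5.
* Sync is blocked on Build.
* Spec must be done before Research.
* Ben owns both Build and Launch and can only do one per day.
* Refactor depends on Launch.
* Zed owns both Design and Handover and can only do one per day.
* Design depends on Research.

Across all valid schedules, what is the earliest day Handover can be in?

day 3

Precedence pushes Handover to at least day 3.
Handover at day 3 is achievable: Test -> day 2, Handover -> day 3, Refactor -> day 3, Research -> day 2, Sync -> day 5, Build -> day 1, Launch -> day 2, Design -> day 4, Spec -> day 1.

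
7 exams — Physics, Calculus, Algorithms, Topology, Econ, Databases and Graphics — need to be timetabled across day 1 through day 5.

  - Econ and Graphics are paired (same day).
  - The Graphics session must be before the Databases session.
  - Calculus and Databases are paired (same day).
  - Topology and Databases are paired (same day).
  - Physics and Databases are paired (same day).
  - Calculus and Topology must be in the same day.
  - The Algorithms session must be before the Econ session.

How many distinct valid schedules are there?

Splitting on Physics: it can be day 3 (1), day 4 (3), day 5 (6). Listing each branch's schedules as (Calculus, Algorithms, Topology, Econ, Databases, Graphics) by day number:
Physics=day 3: (3,1,3,2,3,2) — 1.
Physics=day 4: (4,1,4,2,4,2) (4,1,4,3,4,3) (4,2,4,3,4,3) — 3.
Physics=day 5: (5,1,5,2,5,2) (5,1,5,3,5,3) (5,1,5,4,5,4) (5,2,5,3,5,3) (5,2,5,4,5,4) (5,3,5,4,5,4) — 6.
Summing: 1 + 3 + 6 = 10.

10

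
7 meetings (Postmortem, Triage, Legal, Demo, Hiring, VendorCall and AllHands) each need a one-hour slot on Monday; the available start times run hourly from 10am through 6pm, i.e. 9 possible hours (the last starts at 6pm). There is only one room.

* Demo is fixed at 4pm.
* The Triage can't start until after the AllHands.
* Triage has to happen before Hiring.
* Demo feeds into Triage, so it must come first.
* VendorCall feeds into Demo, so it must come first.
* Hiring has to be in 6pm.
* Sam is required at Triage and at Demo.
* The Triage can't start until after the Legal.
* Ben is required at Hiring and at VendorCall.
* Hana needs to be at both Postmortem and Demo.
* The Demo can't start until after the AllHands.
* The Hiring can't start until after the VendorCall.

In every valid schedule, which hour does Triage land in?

Demo is fixed at 4pm and must come before Triage, so Triage is at least 5pm.
Hiring is fixed at 6pm and must come after Triage, so Triage is at most 5pm.
So Triage must be 5pm.

5pm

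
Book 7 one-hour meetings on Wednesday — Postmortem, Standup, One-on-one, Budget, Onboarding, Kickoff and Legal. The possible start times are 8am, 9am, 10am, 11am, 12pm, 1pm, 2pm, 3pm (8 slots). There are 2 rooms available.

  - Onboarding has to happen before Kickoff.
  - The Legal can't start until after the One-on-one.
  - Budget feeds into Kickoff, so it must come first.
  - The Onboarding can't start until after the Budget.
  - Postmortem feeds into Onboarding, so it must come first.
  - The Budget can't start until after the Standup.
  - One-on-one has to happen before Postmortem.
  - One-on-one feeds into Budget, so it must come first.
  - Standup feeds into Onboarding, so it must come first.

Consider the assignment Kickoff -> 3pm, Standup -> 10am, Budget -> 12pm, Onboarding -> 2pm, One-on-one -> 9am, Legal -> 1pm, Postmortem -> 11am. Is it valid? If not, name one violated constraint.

Yes

Onboarding has to happen before Kickoff — holds.
One-on-one has to happen before Postmortem — holds.
The Budget can't start until after the Standup — holds.
Postmortem feeds into Onboarding, so it must come first — holds.
Standup feeds into Onboarding, so it must come first — holds.
There are 2 rooms available — holds.
The Onboarding can't start until after the Budget — holds.
The Legal can't start until after the One-on-one — holds.
Budget feeds into Kickoff, so it must come first — holds.
One-on-one feeds into Budget, so it must come first — holds.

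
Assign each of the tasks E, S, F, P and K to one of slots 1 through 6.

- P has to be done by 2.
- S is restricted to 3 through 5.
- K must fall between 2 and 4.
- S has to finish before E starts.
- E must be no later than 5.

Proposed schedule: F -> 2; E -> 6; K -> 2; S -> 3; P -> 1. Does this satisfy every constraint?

No. E must be no later than 5 is not satisfied.

E must be no later than 5 — violated.
S has to finish before E starts — holds.
S is restricted to 3 through 5 — holds.
P has to be done by 2 — holds.
K must fall between 2 and 4 — holds.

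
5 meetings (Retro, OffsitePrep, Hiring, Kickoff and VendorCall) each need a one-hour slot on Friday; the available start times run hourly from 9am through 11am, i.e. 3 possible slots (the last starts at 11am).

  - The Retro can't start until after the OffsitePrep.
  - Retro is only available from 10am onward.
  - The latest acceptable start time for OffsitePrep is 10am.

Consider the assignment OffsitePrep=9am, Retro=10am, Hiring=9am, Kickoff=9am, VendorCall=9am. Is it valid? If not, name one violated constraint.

Yes, all constraints hold

Retro is only available from 10am onward — holds.
The latest acceptable start time for OffsitePrep is 10am — holds.
The Retro can't start until after the OffsitePrep — holds.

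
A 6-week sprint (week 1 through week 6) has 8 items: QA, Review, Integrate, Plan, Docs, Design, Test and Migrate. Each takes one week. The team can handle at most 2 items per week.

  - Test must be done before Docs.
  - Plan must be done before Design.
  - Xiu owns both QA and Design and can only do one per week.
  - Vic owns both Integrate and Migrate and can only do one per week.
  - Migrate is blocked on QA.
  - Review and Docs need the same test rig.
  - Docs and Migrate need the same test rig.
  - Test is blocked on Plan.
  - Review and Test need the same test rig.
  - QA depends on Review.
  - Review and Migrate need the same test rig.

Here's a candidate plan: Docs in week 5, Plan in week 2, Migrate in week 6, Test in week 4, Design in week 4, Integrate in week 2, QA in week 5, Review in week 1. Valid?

Review and Migrate need the same test rig — holds.
Migrate is blocked on QA — holds.
Review and Test need the same test rig — holds.
Review and Docs need the same test rig — holds.
Test is blocked on Plan — holds.
Plan must be done before Design — holds.
Docs and Migrate need the same test rig — holds.
Test must be done before Docs — holds.
QA depends on Review — holds.
Xiu owns both QA and Design and can only do one per week — holds.
Vic owns both Integrate and Migrate and can only do one per week — holds.
The team can handle at most 2 items per week — holds.

Valid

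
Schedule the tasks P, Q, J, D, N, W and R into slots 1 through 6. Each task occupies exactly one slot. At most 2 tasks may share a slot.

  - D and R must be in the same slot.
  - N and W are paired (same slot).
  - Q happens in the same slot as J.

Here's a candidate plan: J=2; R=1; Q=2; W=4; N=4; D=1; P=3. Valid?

Yes

D and R must be in the same slot — holds.
Q happens in the same slot as J — holds.
N and W are paired (same slot) — holds.
At most 2 tasks may share a slot — holds.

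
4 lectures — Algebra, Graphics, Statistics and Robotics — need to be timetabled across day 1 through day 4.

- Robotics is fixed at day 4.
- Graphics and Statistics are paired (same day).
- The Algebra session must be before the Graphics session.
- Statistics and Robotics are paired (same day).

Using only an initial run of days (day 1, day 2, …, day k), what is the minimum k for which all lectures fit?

The precedence chain requires at least 2 distinct days.
Robotics can't be placed before day 4, so the schedule must run through at least day 4.
4 works (last occupied day: day 4): for example Algebra -> day 1, Statistics -> day 4, Robotics -> day 4, Graphics -> day 4.

4 days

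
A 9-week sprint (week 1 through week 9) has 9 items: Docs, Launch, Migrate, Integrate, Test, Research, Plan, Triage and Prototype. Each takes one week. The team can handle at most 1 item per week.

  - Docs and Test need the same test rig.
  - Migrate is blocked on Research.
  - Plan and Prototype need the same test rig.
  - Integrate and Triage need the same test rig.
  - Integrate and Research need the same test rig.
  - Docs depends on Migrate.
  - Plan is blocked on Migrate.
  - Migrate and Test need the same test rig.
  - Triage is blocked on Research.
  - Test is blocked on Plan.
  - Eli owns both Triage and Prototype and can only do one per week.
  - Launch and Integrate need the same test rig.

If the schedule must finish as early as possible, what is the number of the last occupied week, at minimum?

9

The precedence chain requires at least 4 distinct weeks.
With at most 1 per week and 9 work items, at least 9 weeks are needed.
9 works (last occupied week: week 9): for example Plan in week 3; Prototype in week 9; Integrate in week 8; Docs in week 4; Research in week 1; Migrate in week 2; Triage in week 6; Test in week 5; Launch in week 7.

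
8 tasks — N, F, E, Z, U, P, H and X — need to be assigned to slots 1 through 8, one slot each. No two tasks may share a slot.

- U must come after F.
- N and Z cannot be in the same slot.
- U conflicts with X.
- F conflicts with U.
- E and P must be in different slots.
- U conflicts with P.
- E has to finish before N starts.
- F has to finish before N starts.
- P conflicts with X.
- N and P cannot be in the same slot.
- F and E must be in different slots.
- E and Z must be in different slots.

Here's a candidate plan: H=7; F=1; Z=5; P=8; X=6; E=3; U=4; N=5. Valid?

E and P must be in different slots — holds.
E has to finish before N starts — holds.
N and P cannot be in the same slot — holds.
F and E must be in different slots — holds.
N and Z cannot be in the same slot — violated.
E and Z must be in different slots — holds.
F conflicts with U — holds.
No two tasks may share a slot — violated.
U must come after F — holds.
F has to finish before N starts — holds.
U conflicts with X — holds.
P conflicts with X — holds.
U conflicts with P — holds.

No. No two tasks may share a slot is not satisfied.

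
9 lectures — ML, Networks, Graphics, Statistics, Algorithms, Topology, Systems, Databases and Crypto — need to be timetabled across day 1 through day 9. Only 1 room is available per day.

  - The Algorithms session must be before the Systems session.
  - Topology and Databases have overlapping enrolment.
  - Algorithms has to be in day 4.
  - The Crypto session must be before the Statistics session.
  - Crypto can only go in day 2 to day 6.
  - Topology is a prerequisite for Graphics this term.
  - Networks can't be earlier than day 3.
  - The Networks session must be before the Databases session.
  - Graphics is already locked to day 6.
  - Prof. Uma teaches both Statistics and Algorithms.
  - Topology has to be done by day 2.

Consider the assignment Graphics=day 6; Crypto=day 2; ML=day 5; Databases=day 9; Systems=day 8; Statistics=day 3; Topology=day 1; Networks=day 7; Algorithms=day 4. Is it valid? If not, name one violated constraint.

Valid

Topology has to be done by day 2 — holds.
Topology and Databases have overlapping enrolment — holds.
Crypto can only go in day 2 to day 6 — holds.
The Networks session must be before the Databases session — holds.
The Crypto session must be before the Statistics session — holds.
Only 1 room is available per day — holds.
Networks can't be earlier than day 3 — holds.
The Algorithms session must be before the Systems session — holds.
Graphics is already locked to day 6 — holds.
Topology is a prerequisite for Graphics this term — holds.
Prof. Uma teaches both Statistics and Algorithms — holds.
Algorithms has to be in day 4 — holds.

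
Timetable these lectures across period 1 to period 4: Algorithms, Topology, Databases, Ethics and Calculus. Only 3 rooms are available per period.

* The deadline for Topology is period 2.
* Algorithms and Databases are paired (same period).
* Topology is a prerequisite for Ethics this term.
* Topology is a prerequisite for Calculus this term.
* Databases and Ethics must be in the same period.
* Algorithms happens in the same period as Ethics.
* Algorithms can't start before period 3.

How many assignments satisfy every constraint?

Splitting on Algorithms: it can be period 3 (3), period 4 (3). Listing each branch's schedules as (Topology, Databases, Ethics, Calculus) by period number:
Algorithms=period 3: (1,3,3,2) (1,3,3,4) (2,3,3,4) — 3.
Algorithms=period 4: (1,4,4,2) (1,4,4,3) (2,4,4,3) — 3.
Summing: 3 + 3 = 6.

6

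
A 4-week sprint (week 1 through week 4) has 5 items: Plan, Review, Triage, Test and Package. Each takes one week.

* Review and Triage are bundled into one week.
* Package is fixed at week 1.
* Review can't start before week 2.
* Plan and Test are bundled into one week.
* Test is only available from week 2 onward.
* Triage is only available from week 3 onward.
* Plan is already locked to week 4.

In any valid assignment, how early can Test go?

week 4

Test is available from week 2; Test must be in the same week as Plan, which can't be before week 4, so Test is at least week 4.
Test at week 4 is achievable: Plan=week 4; Package=week 1; Review=week 3; Triage=week 3; Test=week 4.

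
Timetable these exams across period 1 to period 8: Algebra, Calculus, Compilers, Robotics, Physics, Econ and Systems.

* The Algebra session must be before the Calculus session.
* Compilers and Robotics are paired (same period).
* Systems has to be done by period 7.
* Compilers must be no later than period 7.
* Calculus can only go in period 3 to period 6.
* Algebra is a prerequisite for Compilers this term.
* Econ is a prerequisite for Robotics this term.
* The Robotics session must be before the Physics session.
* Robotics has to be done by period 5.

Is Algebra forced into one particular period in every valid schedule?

Algebra can be period 1 (e.g. Calculus -> period 3, Econ -> period 1, Systems -> period 1, Physics -> period 3, Algebra -> period 1, Robotics -> period 2, Compilers -> period 2) or period 2 (e.g. Calculus=period 3; Econ=period 1; Compilers=period 3; Physics=period 4; Robotics=period 3; Algebra=period 2; Systems=period 1).

No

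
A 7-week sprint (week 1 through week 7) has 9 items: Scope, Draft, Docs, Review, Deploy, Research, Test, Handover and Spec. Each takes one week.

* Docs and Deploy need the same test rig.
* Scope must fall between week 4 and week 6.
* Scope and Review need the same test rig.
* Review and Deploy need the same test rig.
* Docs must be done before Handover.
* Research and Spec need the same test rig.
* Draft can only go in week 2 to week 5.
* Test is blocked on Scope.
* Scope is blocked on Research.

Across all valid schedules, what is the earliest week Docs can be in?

Downstream work caps Docs at week 6.
Docs at week 1 is achievable: Docs in week 1, Research in week 1, Draft in week 2, Spec in week 2, Deploy in week 2, Review in week 1, Handover in week 2, Scope in week 4, Test in week 5.

week 1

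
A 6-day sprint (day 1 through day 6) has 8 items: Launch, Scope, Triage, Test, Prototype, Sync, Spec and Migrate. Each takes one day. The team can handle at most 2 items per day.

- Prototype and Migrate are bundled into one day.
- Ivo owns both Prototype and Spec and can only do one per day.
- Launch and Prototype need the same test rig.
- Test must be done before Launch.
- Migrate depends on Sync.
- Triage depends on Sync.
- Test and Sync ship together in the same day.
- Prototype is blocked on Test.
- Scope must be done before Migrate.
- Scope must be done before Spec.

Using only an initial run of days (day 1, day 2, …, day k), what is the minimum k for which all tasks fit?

4 days

The precedence chain requires at least 2 distinct days.
With at most 2 per day and 8 tasks, at least 4 days are needed.
4 works (last occupied day: day 4): for example Prototype -> day 3; Scope -> day 2; Launch -> day 2; Spec -> day 4; Triage -> day 4; Migrate -> day 3; Sync -> day 1; Test -> day 1.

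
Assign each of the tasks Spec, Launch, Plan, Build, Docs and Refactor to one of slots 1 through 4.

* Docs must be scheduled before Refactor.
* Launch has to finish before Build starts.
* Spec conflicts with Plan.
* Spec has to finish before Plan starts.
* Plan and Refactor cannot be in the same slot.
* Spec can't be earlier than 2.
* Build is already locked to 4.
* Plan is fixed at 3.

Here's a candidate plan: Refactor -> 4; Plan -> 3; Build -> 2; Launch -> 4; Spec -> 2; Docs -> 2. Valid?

No. Launch has to finish before Build starts is not satisfied.

Docs must be scheduled before Refactor — holds.
Plan is fixed at 3 — holds.
Spec has to finish before Plan starts — holds.
Spec can't be earlier than 2 — holds.
Build is already locked to 4 — violated.
Spec conflicts with Plan — holds.
Launch has to finish before Build starts — violated.
Plan and Refactor cannot be in the same slot — holds.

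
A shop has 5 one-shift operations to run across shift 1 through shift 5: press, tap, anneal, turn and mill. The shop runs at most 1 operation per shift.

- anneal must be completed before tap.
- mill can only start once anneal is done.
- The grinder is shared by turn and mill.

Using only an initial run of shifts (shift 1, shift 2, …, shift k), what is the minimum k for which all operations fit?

5 shifts

The precedence chain requires at least 2 distinct shifts.
With at most 1 per shift and 5 operations, at least 5 shifts are needed.
5 works (last occupied shift: shift 5): for example mill in shift 3; tap in shift 2; anneal in shift 1; turn in shift 5; press in shift 4.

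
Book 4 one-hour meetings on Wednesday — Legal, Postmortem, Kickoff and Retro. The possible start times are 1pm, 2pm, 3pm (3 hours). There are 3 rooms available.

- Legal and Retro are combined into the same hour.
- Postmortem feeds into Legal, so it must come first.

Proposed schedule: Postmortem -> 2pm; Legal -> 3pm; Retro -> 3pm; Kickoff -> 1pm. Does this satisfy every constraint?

Legal and Retro are combined into the same hour — holds.
Postmortem feeds into Legal, so it must come first — holds.
There are 3 rooms available — holds.

Yes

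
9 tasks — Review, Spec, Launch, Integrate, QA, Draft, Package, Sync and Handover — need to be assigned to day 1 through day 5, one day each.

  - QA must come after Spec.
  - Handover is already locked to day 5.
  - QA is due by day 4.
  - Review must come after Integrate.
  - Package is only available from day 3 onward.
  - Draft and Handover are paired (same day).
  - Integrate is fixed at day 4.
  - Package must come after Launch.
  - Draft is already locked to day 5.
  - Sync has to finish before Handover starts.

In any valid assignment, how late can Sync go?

Downstream work caps Sync at day 4.
Sync at day 4 is achievable: QA=day 2; Integrate=day 4; Package=day 3; Spec=day 1; Sync=day 4; Review=day 5; Draft=day 5; Launch=day 1; Handover=day 5.

day 4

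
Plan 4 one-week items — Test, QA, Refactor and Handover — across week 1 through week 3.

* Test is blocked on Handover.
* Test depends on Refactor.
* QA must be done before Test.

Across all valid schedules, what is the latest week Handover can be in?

Downstream work caps Handover at week 2.
Handover at week 2 is achievable: Refactor=week 1; Test=week 3; QA=week 1; Handover=week 2.

week 2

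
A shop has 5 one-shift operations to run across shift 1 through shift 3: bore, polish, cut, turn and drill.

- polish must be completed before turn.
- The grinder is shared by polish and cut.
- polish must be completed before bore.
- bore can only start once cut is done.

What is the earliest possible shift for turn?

Precedence pushes turn to at least shift 2.
turn at shift 2 is achievable: cut=shift 2, bore=shift 3, polish=shift 1, turn=shift 2, drill=shift 1.

shift 2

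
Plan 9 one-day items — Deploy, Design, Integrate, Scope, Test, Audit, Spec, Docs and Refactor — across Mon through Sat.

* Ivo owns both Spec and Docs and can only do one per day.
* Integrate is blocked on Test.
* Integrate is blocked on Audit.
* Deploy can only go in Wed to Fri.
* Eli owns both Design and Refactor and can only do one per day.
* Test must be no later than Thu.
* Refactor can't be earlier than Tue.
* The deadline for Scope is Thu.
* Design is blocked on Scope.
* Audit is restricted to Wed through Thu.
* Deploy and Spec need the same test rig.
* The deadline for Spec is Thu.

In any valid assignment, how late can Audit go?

Thu

Audit is available from Wed; Audit's own window allows nothing later than Thu.
Audit at Thu is achievable: Scope=Mon, Design=Wed, Audit=Thu, Integrate=Fri, Test=Mon, Refactor=Tue, Deploy=Wed, Spec=Mon, Docs=Tue.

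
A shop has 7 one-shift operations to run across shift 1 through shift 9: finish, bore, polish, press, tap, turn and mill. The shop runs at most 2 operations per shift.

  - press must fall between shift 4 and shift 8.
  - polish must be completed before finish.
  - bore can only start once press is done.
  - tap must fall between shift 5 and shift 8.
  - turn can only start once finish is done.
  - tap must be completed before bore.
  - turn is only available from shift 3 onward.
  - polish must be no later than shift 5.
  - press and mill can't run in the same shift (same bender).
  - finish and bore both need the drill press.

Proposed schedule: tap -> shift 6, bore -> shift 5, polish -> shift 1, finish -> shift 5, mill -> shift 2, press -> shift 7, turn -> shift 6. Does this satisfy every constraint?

No — it violates: bore can only start once press is done

press must fall between shift 4 and shift 8 — holds.
turn is only available from shift 3 onward — holds.
polish must be no later than shift 5 — holds.
press and mill can't run in the same shift (same bender) — holds.
bore can only start once press is done — violated.
tap must be completed before bore — violated.
finish and bore both need the drill press — violated.
The shop runs at most 2 operations per shift — holds.
tap must fall between shift 5 and shift 8 — holds.
turn can only start once finish is done — holds.
polish must be completed before finish — holds.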